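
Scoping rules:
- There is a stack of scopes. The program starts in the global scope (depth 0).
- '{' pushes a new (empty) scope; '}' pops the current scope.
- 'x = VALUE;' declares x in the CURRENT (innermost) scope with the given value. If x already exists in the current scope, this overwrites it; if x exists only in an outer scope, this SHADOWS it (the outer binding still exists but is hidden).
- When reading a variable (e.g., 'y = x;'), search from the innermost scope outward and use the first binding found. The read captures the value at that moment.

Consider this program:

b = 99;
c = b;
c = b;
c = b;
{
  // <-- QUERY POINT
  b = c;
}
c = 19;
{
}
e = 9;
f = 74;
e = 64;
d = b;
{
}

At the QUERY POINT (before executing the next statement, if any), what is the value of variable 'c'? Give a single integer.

Answer: 99

Derivation:
Step 1: declare b=99 at depth 0
Step 2: declare c=(read b)=99 at depth 0
Step 3: declare c=(read b)=99 at depth 0
Step 4: declare c=(read b)=99 at depth 0
Step 5: enter scope (depth=1)
Visible at query point: b=99 c=99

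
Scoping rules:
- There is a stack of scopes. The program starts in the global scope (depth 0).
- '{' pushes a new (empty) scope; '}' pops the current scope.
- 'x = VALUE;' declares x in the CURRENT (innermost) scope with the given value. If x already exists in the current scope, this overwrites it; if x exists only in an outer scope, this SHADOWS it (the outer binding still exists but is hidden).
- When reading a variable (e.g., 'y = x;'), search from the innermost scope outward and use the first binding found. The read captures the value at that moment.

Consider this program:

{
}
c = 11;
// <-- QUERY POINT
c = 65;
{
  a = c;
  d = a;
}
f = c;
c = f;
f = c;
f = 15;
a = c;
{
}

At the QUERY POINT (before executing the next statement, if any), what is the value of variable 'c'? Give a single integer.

Step 1: enter scope (depth=1)
Step 2: exit scope (depth=0)
Step 3: declare c=11 at depth 0
Visible at query point: c=11

Answer: 11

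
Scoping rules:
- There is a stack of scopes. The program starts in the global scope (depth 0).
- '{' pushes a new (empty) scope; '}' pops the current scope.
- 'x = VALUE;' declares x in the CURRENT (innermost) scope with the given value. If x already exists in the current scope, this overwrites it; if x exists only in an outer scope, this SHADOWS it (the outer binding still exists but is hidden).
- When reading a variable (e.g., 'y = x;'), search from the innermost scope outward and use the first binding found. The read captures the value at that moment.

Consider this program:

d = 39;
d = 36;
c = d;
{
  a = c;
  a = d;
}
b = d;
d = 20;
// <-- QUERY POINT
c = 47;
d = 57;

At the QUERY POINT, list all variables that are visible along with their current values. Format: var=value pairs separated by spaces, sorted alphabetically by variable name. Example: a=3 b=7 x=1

Answer: b=36 c=36 d=20

Derivation:
Step 1: declare d=39 at depth 0
Step 2: declare d=36 at depth 0
Step 3: declare c=(read d)=36 at depth 0
Step 4: enter scope (depth=1)
Step 5: declare a=(read c)=36 at depth 1
Step 6: declare a=(read d)=36 at depth 1
Step 7: exit scope (depth=0)
Step 8: declare b=(read d)=36 at depth 0
Step 9: declare d=20 at depth 0
Visible at query point: b=36 c=36 d=20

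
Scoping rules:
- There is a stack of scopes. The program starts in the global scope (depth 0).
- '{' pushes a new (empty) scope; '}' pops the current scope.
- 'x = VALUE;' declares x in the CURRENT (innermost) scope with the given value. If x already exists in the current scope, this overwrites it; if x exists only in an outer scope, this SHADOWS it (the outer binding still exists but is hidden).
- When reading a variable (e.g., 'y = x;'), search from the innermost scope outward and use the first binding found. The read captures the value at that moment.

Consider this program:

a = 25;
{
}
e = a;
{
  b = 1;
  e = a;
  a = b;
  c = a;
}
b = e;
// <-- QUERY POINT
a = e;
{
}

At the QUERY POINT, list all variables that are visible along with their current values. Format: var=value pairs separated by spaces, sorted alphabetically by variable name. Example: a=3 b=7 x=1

Step 1: declare a=25 at depth 0
Step 2: enter scope (depth=1)
Step 3: exit scope (depth=0)
Step 4: declare e=(read a)=25 at depth 0
Step 5: enter scope (depth=1)
Step 6: declare b=1 at depth 1
Step 7: declare e=(read a)=25 at depth 1
Step 8: declare a=(read b)=1 at depth 1
Step 9: declare c=(read a)=1 at depth 1
Step 10: exit scope (depth=0)
Step 11: declare b=(read e)=25 at depth 0
Visible at query point: a=25 b=25 e=25

Answer: a=25 b=25 e=25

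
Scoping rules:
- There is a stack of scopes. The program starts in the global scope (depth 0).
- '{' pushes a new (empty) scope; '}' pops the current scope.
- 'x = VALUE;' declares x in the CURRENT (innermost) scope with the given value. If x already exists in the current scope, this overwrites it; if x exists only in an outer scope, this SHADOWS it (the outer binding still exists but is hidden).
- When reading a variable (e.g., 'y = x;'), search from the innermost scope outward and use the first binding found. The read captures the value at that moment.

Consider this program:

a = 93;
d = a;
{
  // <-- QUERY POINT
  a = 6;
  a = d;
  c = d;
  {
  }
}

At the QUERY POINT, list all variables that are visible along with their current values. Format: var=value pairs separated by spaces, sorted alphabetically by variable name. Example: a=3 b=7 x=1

Step 1: declare a=93 at depth 0
Step 2: declare d=(read a)=93 at depth 0
Step 3: enter scope (depth=1)
Visible at query point: a=93 d=93

Answer: a=93 d=93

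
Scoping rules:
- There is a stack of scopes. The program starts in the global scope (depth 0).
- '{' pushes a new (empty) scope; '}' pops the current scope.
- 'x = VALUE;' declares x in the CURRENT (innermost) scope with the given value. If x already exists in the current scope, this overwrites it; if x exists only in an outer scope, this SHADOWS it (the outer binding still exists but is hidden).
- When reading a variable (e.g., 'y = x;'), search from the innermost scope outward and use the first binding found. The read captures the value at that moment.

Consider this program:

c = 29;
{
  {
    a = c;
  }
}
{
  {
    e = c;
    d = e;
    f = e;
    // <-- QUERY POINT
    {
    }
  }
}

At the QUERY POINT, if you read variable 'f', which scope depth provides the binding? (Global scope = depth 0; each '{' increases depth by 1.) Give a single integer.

Answer: 2

Derivation:
Step 1: declare c=29 at depth 0
Step 2: enter scope (depth=1)
Step 3: enter scope (depth=2)
Step 4: declare a=(read c)=29 at depth 2
Step 5: exit scope (depth=1)
Step 6: exit scope (depth=0)
Step 7: enter scope (depth=1)
Step 8: enter scope (depth=2)
Step 9: declare e=(read c)=29 at depth 2
Step 10: declare d=(read e)=29 at depth 2
Step 11: declare f=(read e)=29 at depth 2
Visible at query point: c=29 d=29 e=29 f=29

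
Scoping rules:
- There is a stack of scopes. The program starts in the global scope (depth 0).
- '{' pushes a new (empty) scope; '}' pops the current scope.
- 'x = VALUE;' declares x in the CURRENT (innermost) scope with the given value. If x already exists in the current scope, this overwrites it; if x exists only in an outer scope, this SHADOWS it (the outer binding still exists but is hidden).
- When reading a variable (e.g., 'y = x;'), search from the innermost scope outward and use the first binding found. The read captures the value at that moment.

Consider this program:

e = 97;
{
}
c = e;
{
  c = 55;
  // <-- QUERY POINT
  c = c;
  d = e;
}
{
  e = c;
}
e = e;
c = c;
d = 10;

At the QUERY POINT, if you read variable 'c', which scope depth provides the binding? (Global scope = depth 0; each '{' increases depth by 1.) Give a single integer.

Answer: 1

Derivation:
Step 1: declare e=97 at depth 0
Step 2: enter scope (depth=1)
Step 3: exit scope (depth=0)
Step 4: declare c=(read e)=97 at depth 0
Step 5: enter scope (depth=1)
Step 6: declare c=55 at depth 1
Visible at query point: c=55 e=97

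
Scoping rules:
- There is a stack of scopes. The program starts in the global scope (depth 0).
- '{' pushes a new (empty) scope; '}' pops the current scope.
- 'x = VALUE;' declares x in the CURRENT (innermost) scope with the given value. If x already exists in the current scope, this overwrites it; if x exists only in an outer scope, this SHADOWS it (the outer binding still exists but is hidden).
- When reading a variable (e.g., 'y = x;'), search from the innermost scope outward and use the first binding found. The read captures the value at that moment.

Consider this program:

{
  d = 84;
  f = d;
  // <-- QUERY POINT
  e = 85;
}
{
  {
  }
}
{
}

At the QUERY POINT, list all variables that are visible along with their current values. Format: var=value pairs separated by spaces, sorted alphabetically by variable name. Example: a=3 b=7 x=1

Answer: d=84 f=84

Derivation:
Step 1: enter scope (depth=1)
Step 2: declare d=84 at depth 1
Step 3: declare f=(read d)=84 at depth 1
Visible at query point: d=84 f=84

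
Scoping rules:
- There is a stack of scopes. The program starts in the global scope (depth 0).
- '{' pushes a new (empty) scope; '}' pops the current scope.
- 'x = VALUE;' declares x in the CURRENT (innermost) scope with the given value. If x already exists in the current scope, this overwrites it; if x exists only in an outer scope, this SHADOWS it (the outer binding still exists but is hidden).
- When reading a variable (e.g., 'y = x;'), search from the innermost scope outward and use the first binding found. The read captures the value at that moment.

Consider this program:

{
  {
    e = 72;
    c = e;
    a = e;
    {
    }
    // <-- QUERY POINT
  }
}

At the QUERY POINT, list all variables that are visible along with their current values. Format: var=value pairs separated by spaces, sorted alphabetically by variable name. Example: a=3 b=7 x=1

Step 1: enter scope (depth=1)
Step 2: enter scope (depth=2)
Step 3: declare e=72 at depth 2
Step 4: declare c=(read e)=72 at depth 2
Step 5: declare a=(read e)=72 at depth 2
Step 6: enter scope (depth=3)
Step 7: exit scope (depth=2)
Visible at query point: a=72 c=72 e=72

Answer: a=72 c=72 e=72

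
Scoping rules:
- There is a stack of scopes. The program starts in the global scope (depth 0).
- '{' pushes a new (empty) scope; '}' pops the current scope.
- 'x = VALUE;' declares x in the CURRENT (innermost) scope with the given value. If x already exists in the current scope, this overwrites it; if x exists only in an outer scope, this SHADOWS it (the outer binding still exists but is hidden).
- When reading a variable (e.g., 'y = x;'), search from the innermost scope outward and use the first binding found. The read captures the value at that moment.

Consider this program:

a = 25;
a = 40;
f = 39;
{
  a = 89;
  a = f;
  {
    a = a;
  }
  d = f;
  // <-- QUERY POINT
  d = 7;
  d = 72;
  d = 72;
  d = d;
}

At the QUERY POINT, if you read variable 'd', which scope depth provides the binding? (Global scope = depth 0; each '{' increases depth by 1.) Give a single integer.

Answer: 1

Derivation:
Step 1: declare a=25 at depth 0
Step 2: declare a=40 at depth 0
Step 3: declare f=39 at depth 0
Step 4: enter scope (depth=1)
Step 5: declare a=89 at depth 1
Step 6: declare a=(read f)=39 at depth 1
Step 7: enter scope (depth=2)
Step 8: declare a=(read a)=39 at depth 2
Step 9: exit scope (depth=1)
Step 10: declare d=(read f)=39 at depth 1
Visible at query point: a=39 d=39 f=39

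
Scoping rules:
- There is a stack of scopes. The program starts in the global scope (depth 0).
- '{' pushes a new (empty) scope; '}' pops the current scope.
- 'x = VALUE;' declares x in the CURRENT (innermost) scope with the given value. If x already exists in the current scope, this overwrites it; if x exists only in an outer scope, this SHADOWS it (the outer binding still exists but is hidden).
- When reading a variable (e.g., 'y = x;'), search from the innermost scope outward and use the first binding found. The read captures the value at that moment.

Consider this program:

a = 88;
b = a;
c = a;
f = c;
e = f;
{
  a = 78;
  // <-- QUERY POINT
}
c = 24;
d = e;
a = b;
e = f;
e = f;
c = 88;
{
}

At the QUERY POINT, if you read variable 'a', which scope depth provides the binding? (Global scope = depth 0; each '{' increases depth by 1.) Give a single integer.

Step 1: declare a=88 at depth 0
Step 2: declare b=(read a)=88 at depth 0
Step 3: declare c=(read a)=88 at depth 0
Step 4: declare f=(read c)=88 at depth 0
Step 5: declare e=(read f)=88 at depth 0
Step 6: enter scope (depth=1)
Step 7: declare a=78 at depth 1
Visible at query point: a=78 b=88 c=88 e=88 f=88

Answer: 1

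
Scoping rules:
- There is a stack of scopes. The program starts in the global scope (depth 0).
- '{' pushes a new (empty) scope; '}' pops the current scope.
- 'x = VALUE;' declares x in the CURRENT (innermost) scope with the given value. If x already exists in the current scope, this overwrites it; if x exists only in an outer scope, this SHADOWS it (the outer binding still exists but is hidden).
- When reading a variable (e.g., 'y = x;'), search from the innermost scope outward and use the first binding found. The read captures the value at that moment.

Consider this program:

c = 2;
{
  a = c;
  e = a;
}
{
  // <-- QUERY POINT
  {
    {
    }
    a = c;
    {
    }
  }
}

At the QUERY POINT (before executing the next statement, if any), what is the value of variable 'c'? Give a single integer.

Step 1: declare c=2 at depth 0
Step 2: enter scope (depth=1)
Step 3: declare a=(read c)=2 at depth 1
Step 4: declare e=(read a)=2 at depth 1
Step 5: exit scope (depth=0)
Step 6: enter scope (depth=1)
Visible at query point: c=2

Answer: 2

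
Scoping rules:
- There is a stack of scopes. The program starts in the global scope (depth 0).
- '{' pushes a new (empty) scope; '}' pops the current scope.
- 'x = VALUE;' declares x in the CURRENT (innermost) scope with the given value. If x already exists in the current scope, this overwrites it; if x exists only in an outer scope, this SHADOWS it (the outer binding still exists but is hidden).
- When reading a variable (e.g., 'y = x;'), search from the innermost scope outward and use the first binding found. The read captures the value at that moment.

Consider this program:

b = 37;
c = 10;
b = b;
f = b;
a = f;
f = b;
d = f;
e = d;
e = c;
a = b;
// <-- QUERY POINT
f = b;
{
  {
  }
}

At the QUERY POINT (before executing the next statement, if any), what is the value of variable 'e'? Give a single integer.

Step 1: declare b=37 at depth 0
Step 2: declare c=10 at depth 0
Step 3: declare b=(read b)=37 at depth 0
Step 4: declare f=(read b)=37 at depth 0
Step 5: declare a=(read f)=37 at depth 0
Step 6: declare f=(read b)=37 at depth 0
Step 7: declare d=(read f)=37 at depth 0
Step 8: declare e=(read d)=37 at depth 0
Step 9: declare e=(read c)=10 at depth 0
Step 10: declare a=(read b)=37 at depth 0
Visible at query point: a=37 b=37 c=10 d=37 e=10 f=37

Answer: 10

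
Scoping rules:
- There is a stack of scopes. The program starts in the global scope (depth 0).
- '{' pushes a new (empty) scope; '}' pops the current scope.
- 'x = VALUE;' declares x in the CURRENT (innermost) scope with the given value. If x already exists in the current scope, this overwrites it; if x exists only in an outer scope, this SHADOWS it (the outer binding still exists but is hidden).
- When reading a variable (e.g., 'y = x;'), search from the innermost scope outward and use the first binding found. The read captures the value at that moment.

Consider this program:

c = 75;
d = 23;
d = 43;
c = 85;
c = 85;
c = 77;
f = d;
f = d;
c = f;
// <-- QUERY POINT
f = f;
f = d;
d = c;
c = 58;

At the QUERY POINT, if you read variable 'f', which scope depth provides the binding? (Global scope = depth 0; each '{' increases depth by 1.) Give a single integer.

Answer: 0

Derivation:
Step 1: declare c=75 at depth 0
Step 2: declare d=23 at depth 0
Step 3: declare d=43 at depth 0
Step 4: declare c=85 at depth 0
Step 5: declare c=85 at depth 0
Step 6: declare c=77 at depth 0
Step 7: declare f=(read d)=43 at depth 0
Step 8: declare f=(read d)=43 at depth 0
Step 9: declare c=(read f)=43 at depth 0
Visible at query point: c=43 d=43 f=43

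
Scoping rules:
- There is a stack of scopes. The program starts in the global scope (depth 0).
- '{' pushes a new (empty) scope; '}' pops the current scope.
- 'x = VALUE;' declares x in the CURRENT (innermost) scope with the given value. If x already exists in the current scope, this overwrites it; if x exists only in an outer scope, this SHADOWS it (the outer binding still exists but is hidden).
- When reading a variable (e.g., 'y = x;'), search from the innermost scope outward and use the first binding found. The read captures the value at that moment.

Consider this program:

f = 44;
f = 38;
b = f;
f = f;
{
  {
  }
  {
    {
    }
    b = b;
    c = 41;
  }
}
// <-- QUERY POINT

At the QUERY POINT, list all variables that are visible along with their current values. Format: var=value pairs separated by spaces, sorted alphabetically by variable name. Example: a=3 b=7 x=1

Step 1: declare f=44 at depth 0
Step 2: declare f=38 at depth 0
Step 3: declare b=(read f)=38 at depth 0
Step 4: declare f=(read f)=38 at depth 0
Step 5: enter scope (depth=1)
Step 6: enter scope (depth=2)
Step 7: exit scope (depth=1)
Step 8: enter scope (depth=2)
Step 9: enter scope (depth=3)
Step 10: exit scope (depth=2)
Step 11: declare b=(read b)=38 at depth 2
Step 12: declare c=41 at depth 2
Step 13: exit scope (depth=1)
Step 14: exit scope (depth=0)
Visible at query point: b=38 f=38

Answer: b=38 f=38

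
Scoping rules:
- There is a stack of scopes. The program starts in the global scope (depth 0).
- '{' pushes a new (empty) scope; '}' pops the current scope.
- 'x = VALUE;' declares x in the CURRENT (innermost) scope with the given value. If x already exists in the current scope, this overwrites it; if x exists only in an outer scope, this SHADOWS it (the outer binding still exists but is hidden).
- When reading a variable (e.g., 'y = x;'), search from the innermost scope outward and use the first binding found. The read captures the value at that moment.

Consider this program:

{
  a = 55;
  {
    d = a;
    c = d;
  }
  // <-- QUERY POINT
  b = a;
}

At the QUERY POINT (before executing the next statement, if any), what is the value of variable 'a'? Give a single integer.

Step 1: enter scope (depth=1)
Step 2: declare a=55 at depth 1
Step 3: enter scope (depth=2)
Step 4: declare d=(read a)=55 at depth 2
Step 5: declare c=(read d)=55 at depth 2
Step 6: exit scope (depth=1)
Visible at query point: a=55

Answer: 55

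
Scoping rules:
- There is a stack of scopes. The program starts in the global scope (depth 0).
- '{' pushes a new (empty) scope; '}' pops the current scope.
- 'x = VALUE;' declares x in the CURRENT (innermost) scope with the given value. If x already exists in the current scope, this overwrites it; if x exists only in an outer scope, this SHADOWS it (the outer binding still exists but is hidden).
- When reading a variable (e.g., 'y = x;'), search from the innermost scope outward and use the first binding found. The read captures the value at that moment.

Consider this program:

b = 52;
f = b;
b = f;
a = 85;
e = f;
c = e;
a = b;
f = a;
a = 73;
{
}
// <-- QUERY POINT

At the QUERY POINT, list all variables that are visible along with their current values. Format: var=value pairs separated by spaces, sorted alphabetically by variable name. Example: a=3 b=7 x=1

Answer: a=73 b=52 c=52 e=52 f=52

Derivation:
Step 1: declare b=52 at depth 0
Step 2: declare f=(read b)=52 at depth 0
Step 3: declare b=(read f)=52 at depth 0
Step 4: declare a=85 at depth 0
Step 5: declare e=(read f)=52 at depth 0
Step 6: declare c=(read e)=52 at depth 0
Step 7: declare a=(read b)=52 at depth 0
Step 8: declare f=(read a)=52 at depth 0
Step 9: declare a=73 at depth 0
Step 10: enter scope (depth=1)
Step 11: exit scope (depth=0)
Visible at query point: a=73 b=52 c=52 e=52 f=52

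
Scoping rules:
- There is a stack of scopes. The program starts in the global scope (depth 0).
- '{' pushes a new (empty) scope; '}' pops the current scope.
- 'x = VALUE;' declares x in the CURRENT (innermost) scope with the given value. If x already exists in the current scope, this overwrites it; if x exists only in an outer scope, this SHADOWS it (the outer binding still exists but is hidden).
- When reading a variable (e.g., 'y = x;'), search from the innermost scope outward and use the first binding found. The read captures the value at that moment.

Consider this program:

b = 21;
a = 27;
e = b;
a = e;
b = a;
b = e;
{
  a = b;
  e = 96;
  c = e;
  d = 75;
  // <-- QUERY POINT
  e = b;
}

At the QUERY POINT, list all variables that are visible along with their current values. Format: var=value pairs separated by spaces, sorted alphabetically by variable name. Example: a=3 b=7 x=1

Answer: a=21 b=21 c=96 d=75 e=96

Derivation:
Step 1: declare b=21 at depth 0
Step 2: declare a=27 at depth 0
Step 3: declare e=(read b)=21 at depth 0
Step 4: declare a=(read e)=21 at depth 0
Step 5: declare b=(read a)=21 at depth 0
Step 6: declare b=(read e)=21 at depth 0
Step 7: enter scope (depth=1)
Step 8: declare a=(read b)=21 at depth 1
Step 9: declare e=96 at depth 1
Step 10: declare c=(read e)=96 at depth 1
Step 11: declare d=75 at depth 1
Visible at query point: a=21 b=21 c=96 d=75 e=96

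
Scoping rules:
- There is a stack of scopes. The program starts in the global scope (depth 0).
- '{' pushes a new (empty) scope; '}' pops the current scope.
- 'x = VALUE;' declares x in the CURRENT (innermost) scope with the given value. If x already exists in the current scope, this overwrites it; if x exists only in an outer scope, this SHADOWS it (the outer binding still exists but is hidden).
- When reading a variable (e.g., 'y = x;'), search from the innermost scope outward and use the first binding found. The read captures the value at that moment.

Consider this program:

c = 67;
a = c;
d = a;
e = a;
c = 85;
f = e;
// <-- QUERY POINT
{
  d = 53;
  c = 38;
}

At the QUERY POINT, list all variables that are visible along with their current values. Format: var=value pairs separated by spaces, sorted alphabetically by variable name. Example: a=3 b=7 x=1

Answer: a=67 c=85 d=67 e=67 f=67

Derivation:
Step 1: declare c=67 at depth 0
Step 2: declare a=(read c)=67 at depth 0
Step 3: declare d=(read a)=67 at depth 0
Step 4: declare e=(read a)=67 at depth 0
Step 5: declare c=85 at depth 0
Step 6: declare f=(read e)=67 at depth 0
Visible at query point: a=67 c=85 d=67 e=67 f=67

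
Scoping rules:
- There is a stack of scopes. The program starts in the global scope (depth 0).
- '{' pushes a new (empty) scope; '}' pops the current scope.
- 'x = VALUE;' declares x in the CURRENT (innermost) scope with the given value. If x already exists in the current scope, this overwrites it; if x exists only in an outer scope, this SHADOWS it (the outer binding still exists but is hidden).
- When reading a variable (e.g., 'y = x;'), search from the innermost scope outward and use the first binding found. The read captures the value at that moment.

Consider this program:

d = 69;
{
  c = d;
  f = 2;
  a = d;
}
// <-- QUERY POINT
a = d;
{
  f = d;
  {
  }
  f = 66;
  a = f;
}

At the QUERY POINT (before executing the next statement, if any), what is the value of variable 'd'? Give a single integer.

Step 1: declare d=69 at depth 0
Step 2: enter scope (depth=1)
Step 3: declare c=(read d)=69 at depth 1
Step 4: declare f=2 at depth 1
Step 5: declare a=(read d)=69 at depth 1
Step 6: exit scope (depth=0)
Visible at query point: d=69

Answer: 69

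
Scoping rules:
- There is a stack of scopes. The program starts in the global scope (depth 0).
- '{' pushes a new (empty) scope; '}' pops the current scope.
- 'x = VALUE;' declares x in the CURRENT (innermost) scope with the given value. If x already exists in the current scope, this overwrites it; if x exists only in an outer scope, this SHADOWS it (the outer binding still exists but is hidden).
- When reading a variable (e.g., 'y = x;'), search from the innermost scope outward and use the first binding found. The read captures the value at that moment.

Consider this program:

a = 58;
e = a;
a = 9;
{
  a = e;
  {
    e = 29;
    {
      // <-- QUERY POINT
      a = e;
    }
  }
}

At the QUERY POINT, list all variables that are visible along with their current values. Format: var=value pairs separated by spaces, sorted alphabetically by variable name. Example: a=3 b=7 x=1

Step 1: declare a=58 at depth 0
Step 2: declare e=(read a)=58 at depth 0
Step 3: declare a=9 at depth 0
Step 4: enter scope (depth=1)
Step 5: declare a=(read e)=58 at depth 1
Step 6: enter scope (depth=2)
Step 7: declare e=29 at depth 2
Step 8: enter scope (depth=3)
Visible at query point: a=58 e=29

Answer: a=58 e=29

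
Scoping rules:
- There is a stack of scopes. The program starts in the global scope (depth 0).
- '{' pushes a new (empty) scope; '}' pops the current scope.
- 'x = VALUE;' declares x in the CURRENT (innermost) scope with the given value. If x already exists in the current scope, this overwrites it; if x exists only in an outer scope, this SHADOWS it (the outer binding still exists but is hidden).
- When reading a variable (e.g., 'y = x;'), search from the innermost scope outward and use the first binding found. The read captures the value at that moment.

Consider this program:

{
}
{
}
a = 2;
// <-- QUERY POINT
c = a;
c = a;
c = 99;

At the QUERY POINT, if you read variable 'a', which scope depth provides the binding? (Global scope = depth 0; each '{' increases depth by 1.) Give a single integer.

Answer: 0

Derivation:
Step 1: enter scope (depth=1)
Step 2: exit scope (depth=0)
Step 3: enter scope (depth=1)
Step 4: exit scope (depth=0)
Step 5: declare a=2 at depth 0
Visible at query point: a=2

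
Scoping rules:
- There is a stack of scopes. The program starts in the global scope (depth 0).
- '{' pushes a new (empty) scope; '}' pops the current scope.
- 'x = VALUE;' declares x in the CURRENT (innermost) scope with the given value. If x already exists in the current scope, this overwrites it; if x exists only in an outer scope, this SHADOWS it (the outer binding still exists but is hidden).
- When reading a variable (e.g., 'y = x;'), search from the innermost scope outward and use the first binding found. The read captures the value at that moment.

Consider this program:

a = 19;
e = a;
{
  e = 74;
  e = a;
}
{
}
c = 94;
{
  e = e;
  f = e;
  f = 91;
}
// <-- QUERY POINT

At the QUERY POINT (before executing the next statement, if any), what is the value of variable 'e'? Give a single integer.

Step 1: declare a=19 at depth 0
Step 2: declare e=(read a)=19 at depth 0
Step 3: enter scope (depth=1)
Step 4: declare e=74 at depth 1
Step 5: declare e=(read a)=19 at depth 1
Step 6: exit scope (depth=0)
Step 7: enter scope (depth=1)
Step 8: exit scope (depth=0)
Step 9: declare c=94 at depth 0
Step 10: enter scope (depth=1)
Step 11: declare e=(read e)=19 at depth 1
Step 12: declare f=(read e)=19 at depth 1
Step 13: declare f=91 at depth 1
Step 14: exit scope (depth=0)
Visible at query point: a=19 c=94 e=19

Answer: 19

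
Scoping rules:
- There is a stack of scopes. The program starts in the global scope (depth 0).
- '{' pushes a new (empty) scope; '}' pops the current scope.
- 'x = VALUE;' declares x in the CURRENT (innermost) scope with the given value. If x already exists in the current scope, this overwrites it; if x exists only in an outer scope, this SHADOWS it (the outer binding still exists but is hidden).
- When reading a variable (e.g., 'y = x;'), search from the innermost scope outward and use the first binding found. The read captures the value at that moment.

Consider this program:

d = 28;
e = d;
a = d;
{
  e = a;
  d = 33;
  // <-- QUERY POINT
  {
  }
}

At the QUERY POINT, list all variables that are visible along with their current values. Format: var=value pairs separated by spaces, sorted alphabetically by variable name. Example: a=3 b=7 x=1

Step 1: declare d=28 at depth 0
Step 2: declare e=(read d)=28 at depth 0
Step 3: declare a=(read d)=28 at depth 0
Step 4: enter scope (depth=1)
Step 5: declare e=(read a)=28 at depth 1
Step 6: declare d=33 at depth 1
Visible at query point: a=28 d=33 e=28

Answer: a=28 d=33 e=28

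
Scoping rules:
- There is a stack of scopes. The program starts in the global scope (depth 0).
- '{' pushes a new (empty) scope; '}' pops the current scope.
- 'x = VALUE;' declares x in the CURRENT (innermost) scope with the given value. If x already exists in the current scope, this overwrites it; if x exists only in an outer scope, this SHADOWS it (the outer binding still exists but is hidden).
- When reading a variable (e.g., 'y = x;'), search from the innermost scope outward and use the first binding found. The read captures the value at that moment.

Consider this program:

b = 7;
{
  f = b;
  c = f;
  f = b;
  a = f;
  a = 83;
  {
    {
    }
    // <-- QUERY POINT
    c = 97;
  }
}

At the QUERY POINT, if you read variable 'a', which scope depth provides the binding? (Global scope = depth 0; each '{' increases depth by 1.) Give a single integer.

Answer: 1

Derivation:
Step 1: declare b=7 at depth 0
Step 2: enter scope (depth=1)
Step 3: declare f=(read b)=7 at depth 1
Step 4: declare c=(read f)=7 at depth 1
Step 5: declare f=(read b)=7 at depth 1
Step 6: declare a=(read f)=7 at depth 1
Step 7: declare a=83 at depth 1
Step 8: enter scope (depth=2)
Step 9: enter scope (depth=3)
Step 10: exit scope (depth=2)
Visible at query point: a=83 b=7 c=7 f=7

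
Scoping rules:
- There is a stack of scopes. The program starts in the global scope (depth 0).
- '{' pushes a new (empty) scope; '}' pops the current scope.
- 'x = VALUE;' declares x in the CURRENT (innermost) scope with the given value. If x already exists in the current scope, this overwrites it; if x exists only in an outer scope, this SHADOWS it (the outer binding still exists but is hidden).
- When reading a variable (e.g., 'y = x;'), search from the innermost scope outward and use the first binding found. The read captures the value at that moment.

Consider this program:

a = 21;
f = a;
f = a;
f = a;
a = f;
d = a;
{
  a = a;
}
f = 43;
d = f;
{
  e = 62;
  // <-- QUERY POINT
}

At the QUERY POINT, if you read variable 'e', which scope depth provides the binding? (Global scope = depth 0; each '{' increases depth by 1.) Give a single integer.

Step 1: declare a=21 at depth 0
Step 2: declare f=(read a)=21 at depth 0
Step 3: declare f=(read a)=21 at depth 0
Step 4: declare f=(read a)=21 at depth 0
Step 5: declare a=(read f)=21 at depth 0
Step 6: declare d=(read a)=21 at depth 0
Step 7: enter scope (depth=1)
Step 8: declare a=(read a)=21 at depth 1
Step 9: exit scope (depth=0)
Step 10: declare f=43 at depth 0
Step 11: declare d=(read f)=43 at depth 0
Step 12: enter scope (depth=1)
Step 13: declare e=62 at depth 1
Visible at query point: a=21 d=43 e=62 f=43

Answer: 1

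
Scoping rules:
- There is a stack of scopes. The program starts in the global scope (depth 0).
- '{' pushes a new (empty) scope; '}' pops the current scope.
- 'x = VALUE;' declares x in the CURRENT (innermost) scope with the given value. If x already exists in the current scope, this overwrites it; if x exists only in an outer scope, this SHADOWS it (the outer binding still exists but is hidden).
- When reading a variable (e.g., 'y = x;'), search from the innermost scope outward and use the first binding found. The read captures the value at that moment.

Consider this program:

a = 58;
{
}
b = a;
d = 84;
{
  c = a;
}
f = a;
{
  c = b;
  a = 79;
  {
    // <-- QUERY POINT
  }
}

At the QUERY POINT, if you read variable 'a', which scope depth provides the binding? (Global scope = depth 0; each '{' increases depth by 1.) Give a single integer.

Answer: 1

Derivation:
Step 1: declare a=58 at depth 0
Step 2: enter scope (depth=1)
Step 3: exit scope (depth=0)
Step 4: declare b=(read a)=58 at depth 0
Step 5: declare d=84 at depth 0
Step 6: enter scope (depth=1)
Step 7: declare c=(read a)=58 at depth 1
Step 8: exit scope (depth=0)
Step 9: declare f=(read a)=58 at depth 0
Step 10: enter scope (depth=1)
Step 11: declare c=(read b)=58 at depth 1
Step 12: declare a=79 at depth 1
Step 13: enter scope (depth=2)
Visible at query point: a=79 b=58 c=58 d=84 f=58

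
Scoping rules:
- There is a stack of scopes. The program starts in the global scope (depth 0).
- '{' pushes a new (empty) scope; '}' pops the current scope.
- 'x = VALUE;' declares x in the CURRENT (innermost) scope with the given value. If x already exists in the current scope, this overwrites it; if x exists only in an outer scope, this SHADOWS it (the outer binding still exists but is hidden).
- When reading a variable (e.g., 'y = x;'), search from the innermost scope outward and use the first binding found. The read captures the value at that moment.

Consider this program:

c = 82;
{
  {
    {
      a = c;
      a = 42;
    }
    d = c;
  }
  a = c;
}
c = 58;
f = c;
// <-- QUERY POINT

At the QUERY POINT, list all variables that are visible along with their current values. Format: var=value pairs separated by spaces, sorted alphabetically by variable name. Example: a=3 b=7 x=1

Answer: c=58 f=58

Derivation:
Step 1: declare c=82 at depth 0
Step 2: enter scope (depth=1)
Step 3: enter scope (depth=2)
Step 4: enter scope (depth=3)
Step 5: declare a=(read c)=82 at depth 3
Step 6: declare a=42 at depth 3
Step 7: exit scope (depth=2)
Step 8: declare d=(read c)=82 at depth 2
Step 9: exit scope (depth=1)
Step 10: declare a=(read c)=82 at depth 1
Step 11: exit scope (depth=0)
Step 12: declare c=58 at depth 0
Step 13: declare f=(read c)=58 at depth 0
Visible at query point: c=58 f=58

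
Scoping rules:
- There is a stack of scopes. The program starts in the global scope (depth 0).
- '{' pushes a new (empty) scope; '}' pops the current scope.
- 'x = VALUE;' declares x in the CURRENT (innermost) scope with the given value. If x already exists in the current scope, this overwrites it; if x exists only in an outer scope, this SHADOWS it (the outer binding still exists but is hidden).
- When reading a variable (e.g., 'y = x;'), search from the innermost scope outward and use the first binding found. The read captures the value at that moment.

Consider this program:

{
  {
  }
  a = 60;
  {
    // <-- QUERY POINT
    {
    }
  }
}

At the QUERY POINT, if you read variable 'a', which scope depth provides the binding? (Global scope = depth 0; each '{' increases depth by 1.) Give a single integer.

Step 1: enter scope (depth=1)
Step 2: enter scope (depth=2)
Step 3: exit scope (depth=1)
Step 4: declare a=60 at depth 1
Step 5: enter scope (depth=2)
Visible at query point: a=60

Answer: 1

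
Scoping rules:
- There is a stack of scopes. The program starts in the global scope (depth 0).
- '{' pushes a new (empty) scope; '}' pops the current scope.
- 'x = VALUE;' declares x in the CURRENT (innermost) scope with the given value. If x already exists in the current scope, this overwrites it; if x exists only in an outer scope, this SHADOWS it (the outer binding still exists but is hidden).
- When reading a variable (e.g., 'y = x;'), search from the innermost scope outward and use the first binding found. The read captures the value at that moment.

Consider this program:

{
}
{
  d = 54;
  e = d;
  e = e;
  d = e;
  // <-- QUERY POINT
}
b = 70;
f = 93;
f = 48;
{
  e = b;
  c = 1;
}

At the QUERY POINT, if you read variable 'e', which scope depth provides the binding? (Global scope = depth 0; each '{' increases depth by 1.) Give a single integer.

Answer: 1

Derivation:
Step 1: enter scope (depth=1)
Step 2: exit scope (depth=0)
Step 3: enter scope (depth=1)
Step 4: declare d=54 at depth 1
Step 5: declare e=(read d)=54 at depth 1
Step 6: declare e=(read e)=54 at depth 1
Step 7: declare d=(read e)=54 at depth 1
Visible at query point: d=54 e=54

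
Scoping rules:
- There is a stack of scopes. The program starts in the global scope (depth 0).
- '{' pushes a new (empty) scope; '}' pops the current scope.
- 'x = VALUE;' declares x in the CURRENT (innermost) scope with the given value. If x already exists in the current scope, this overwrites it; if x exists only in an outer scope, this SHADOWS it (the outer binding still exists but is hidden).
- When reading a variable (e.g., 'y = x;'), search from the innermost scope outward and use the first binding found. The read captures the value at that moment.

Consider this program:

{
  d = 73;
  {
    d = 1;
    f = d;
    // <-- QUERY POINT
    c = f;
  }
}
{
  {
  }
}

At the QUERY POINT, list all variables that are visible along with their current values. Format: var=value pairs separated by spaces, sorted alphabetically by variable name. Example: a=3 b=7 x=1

Answer: d=1 f=1

Derivation:
Step 1: enter scope (depth=1)
Step 2: declare d=73 at depth 1
Step 3: enter scope (depth=2)
Step 4: declare d=1 at depth 2
Step 5: declare f=(read d)=1 at depth 2
Visible at query point: d=1 f=1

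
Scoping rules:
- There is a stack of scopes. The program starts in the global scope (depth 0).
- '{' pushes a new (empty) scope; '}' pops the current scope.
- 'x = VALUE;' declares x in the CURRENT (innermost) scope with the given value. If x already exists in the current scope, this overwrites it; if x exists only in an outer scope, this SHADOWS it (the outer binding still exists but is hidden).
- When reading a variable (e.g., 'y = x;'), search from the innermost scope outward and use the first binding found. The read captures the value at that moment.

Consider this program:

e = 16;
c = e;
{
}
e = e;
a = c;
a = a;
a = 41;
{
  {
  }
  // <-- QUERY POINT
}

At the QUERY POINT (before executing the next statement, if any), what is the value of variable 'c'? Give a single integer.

Step 1: declare e=16 at depth 0
Step 2: declare c=(read e)=16 at depth 0
Step 3: enter scope (depth=1)
Step 4: exit scope (depth=0)
Step 5: declare e=(read e)=16 at depth 0
Step 6: declare a=(read c)=16 at depth 0
Step 7: declare a=(read a)=16 at depth 0
Step 8: declare a=41 at depth 0
Step 9: enter scope (depth=1)
Step 10: enter scope (depth=2)
Step 11: exit scope (depth=1)
Visible at query point: a=41 c=16 e=16

Answer: 16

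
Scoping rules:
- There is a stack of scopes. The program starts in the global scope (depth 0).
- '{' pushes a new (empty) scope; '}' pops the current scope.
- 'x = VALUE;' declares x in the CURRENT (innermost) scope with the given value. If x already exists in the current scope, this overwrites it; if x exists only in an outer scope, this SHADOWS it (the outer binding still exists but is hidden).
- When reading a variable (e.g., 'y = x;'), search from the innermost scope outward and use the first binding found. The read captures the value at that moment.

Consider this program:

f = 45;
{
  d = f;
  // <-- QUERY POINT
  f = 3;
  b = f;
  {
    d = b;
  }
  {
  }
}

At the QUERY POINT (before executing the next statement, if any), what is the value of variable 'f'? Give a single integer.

Step 1: declare f=45 at depth 0
Step 2: enter scope (depth=1)
Step 3: declare d=(read f)=45 at depth 1
Visible at query point: d=45 f=45

Answer: 45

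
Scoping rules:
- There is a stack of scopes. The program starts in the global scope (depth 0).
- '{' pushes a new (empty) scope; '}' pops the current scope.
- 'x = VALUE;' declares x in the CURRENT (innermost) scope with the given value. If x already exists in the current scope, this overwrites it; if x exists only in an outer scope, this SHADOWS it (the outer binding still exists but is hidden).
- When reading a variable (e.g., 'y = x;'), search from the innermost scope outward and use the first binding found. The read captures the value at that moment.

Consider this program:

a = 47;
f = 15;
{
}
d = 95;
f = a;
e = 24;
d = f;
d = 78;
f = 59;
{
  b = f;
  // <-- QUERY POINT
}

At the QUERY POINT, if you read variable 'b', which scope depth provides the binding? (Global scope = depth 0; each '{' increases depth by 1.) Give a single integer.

Answer: 1

Derivation:
Step 1: declare a=47 at depth 0
Step 2: declare f=15 at depth 0
Step 3: enter scope (depth=1)
Step 4: exit scope (depth=0)
Step 5: declare d=95 at depth 0
Step 6: declare f=(read a)=47 at depth 0
Step 7: declare e=24 at depth 0
Step 8: declare d=(read f)=47 at depth 0
Step 9: declare d=78 at depth 0
Step 10: declare f=59 at depth 0
Step 11: enter scope (depth=1)
Step 12: declare b=(read f)=59 at depth 1
Visible at query point: a=47 b=59 d=78 e=24 f=59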